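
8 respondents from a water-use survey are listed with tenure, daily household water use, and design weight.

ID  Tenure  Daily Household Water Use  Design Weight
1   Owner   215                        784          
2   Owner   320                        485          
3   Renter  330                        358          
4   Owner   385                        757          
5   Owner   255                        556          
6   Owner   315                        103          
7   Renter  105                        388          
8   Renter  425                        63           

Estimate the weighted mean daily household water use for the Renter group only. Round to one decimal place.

Renter rows: 3, 7, 8
Weighted sum = 330×358 + 105×388 + 425×63
  = 118140 + 40740 + 26775 = 185655
Sum of weights = 358 + 388 + 63 = 809
Weighted mean = 185655 / 809 = 229.48702

229.5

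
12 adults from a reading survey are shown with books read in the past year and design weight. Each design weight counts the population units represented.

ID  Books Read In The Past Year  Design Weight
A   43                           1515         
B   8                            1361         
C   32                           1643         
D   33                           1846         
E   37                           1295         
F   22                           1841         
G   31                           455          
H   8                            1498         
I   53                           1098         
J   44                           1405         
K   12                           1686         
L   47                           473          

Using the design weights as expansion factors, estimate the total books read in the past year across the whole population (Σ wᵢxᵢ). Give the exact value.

Weighted total = 466510

466510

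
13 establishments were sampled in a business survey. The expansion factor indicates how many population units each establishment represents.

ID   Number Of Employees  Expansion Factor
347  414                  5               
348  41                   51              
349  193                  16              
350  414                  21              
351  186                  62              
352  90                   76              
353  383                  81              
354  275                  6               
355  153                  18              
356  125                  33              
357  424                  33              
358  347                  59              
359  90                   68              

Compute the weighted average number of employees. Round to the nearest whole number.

Weighted sum = 114452
Sum of weights = 529
Weighted mean = 114452 / 529 = 216.35539

216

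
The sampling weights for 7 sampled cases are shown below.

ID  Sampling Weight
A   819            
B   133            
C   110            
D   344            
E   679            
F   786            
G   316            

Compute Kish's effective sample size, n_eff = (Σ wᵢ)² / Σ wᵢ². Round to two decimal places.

Σ wᵢ = 3187
Σ wᵢ² = 670761 + 17689 + 12100 + 118336 + 461041 + 617796 + 99856 = 1997579
n_eff = 3187² / 1997579 = 10156969 / 1997579 = 5.0846395

5.08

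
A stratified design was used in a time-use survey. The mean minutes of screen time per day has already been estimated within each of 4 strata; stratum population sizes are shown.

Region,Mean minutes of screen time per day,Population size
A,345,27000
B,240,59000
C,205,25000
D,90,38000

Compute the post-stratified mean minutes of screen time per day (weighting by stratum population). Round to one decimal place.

Σ Nₕ·x̄ₕ = 32020000
Σ Nₕ = 27000 + 59000 + 25000 + 38000 = 149000
Overall mean = 32020000 / 149000 = 214.89933

214.9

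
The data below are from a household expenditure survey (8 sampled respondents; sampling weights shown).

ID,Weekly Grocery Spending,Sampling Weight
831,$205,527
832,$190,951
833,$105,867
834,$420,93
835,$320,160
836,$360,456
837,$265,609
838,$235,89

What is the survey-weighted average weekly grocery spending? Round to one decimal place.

217.6

Weighted sum = 205×527 + 190×951 + 105×867 + 420×93 + 320×160 + 360×456 + 265×609 + 235×89
  = 108035 + 180690 + 91035 + 39060 + 51200 + 164160 + 161385 + 20915 = 816480
Sum of weights = 527 + 951 + 867 + 93 + 160 + 456 + 609 + 89 = 3752
Weighted mean = 816480 / 3752 = 217.61194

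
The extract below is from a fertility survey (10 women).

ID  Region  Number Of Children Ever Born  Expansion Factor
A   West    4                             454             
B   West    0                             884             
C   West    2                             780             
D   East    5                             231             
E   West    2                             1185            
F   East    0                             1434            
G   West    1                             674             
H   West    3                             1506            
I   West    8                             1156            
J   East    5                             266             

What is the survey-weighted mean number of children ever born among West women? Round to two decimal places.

West rows: A, B, C, E, G, H, I
Weighted sum = 4×454 + 0×884 + 2×780 + 2×1185 + 1×674 + 3×1506 + 8×1156
  = 1816 + 0 + 1560 + 2370 + 674 + 4518 + 9248 = 20186
Sum of weights = 454 + 884 + 780 + 1185 + 674 + 1506 + 1156 = 6639
Weighted mean = 20186 / 6639 = 3.0405182

3.04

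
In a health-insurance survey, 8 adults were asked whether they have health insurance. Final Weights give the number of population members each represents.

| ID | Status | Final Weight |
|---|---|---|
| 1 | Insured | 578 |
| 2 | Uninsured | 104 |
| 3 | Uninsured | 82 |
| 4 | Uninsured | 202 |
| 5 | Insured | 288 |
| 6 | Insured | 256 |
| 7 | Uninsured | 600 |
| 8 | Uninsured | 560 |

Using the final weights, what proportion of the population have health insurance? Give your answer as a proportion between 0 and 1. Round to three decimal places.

0.420

Sum of weights for 'Insured' = 578 + 288 + 256 = 1122
Total weight = 578 + 104 + 82 + 202 + 288 + 256 + 600 + 560 = 2670
Weighted proportion = 1122 / 2670 = 0.42022472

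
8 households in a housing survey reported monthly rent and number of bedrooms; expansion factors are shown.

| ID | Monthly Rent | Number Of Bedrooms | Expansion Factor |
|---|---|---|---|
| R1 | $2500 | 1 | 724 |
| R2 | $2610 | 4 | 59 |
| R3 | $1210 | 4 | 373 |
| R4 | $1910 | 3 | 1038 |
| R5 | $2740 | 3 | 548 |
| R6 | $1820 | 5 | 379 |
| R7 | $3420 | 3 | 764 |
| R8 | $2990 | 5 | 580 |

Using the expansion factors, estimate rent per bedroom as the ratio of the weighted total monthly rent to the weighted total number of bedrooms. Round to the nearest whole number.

765

Σ wᵢ·y = 10936280
Σ wᵢ·x = 1×724 + 4×59 + 4×373 + 3×1038 + 3×548 + 5×379 + 3×764 + 5×580
  = 724 + 236 + 1492 + 3114 + 1644 + 1895 + 2292 + 2900 = 14297
Ratio = 10936280 / 14297 = 764.9353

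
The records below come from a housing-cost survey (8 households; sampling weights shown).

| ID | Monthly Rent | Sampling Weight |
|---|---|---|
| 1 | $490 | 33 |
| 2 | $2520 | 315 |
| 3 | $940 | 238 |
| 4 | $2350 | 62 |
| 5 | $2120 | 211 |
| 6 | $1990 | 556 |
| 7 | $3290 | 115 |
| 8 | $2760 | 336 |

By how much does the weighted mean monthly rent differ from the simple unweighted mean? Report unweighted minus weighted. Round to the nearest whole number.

Unweighted sum = 490 + 2520 + 940 + 2350 + 2120 + 1990 + 3290 + 2760 = 16460
Unweighted mean = 16460 / 8 = 2057.5
Weighted sum = 490×33 + 2520×315 + 940×238 + 2350×62 + 2120×211 + 1990×556 + 3290×115 + 2760×336
  = 16170 + 793800 + 223720 + 145700 + 447320 + 1106440 + 378350 + 927360 = 4038860
Sum of weights = 33 + 315 + 238 + 62 + 211 + 556 + 115 + 336 = 1866
Weighted mean = 4038860 / 1866 = 2164.448
Difference (unweighted minus weighted) = -106.94802

-107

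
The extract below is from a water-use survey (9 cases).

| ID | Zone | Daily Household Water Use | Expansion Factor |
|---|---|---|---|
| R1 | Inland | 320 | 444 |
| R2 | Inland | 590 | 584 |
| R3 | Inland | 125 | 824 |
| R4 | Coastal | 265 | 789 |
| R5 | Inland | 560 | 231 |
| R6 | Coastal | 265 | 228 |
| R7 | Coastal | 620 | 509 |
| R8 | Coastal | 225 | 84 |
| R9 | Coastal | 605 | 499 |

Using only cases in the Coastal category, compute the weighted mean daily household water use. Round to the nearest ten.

Coastal rows: R4, R6, R7, R8, R9
Weighted sum = 265×789 + 265×228 + 620×509 + 225×84 + 605×499
  = 209085 + 60420 + 315580 + 18900 + 301895 = 905880
Sum of weights = 2109
Weighted mean = 905880 / 2109 = 429.53058

430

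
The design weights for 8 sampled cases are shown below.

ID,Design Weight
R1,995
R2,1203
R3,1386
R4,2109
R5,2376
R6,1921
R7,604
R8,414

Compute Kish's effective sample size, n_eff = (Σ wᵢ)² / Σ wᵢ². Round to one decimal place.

6.5

Σ wᵢ = 995 + 1203 + 1386 + 2109 + 2376 + 1921 + 604 + 414 = 11008
Σ wᵢ² = 990025 + 1447209 + 1920996 + 4447881 + 5645376 + 3690241 + 364816 + 171396 = 18677940
n_eff = 11008² / 18677940 = 121176064 / 18677940 = 6.4876568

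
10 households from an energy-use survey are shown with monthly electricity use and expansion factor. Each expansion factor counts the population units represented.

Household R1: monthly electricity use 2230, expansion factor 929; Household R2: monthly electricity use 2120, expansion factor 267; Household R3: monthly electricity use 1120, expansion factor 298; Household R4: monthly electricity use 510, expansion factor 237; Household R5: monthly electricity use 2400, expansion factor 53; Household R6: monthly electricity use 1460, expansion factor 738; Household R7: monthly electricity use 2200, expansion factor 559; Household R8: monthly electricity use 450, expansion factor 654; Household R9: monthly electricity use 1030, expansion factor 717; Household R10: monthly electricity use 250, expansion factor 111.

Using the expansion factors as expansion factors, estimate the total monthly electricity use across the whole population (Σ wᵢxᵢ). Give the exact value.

Weighted total = 2230×929 + 2120×267 + 1120×298 + 510×237 + 2400×53 + 1460×738 + 2200×559 + 450×654 + 1030×717 + 250×111
  = 2071670 + 566040 + 333760 + 120870 + 127200 + 1077480 + 1229800 + 294300 + 738510 + 27750 = 6587380

6587380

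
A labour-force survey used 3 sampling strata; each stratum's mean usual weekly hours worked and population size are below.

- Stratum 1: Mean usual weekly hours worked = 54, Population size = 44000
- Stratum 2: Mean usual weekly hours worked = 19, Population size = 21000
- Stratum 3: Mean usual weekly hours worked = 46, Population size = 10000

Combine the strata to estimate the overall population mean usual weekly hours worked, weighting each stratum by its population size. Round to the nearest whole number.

Σ Nₕ·x̄ₕ = 54×44000 + 19×21000 + 46×10000
  = 2376000 + 399000 + 460000 = 3235000
Σ Nₕ = 44000 + 21000 + 10000 = 75000
Overall mean = 3235000 / 75000 = 43.133333

43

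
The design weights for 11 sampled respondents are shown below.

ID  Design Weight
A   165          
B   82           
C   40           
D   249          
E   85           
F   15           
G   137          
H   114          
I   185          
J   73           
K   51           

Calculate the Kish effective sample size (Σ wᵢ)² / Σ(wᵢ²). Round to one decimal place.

Σ wᵢ = 1196
Σ wᵢ² = 178920
n_eff = 1196² / 178920 = 1430416 / 178920 = 7.9947239

8.0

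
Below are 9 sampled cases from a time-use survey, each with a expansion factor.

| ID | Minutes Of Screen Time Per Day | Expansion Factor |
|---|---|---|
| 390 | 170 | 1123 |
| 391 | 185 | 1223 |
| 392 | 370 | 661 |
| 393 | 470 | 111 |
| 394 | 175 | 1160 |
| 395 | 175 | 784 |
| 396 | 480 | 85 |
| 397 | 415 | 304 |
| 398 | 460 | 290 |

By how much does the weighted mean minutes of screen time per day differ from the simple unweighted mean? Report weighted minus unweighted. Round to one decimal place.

-86.3

Unweighted sum = 170 + 185 + 370 + 470 + 175 + 175 + 480 + 415 + 460 = 2900
Unweighted mean = 2900 / 9 = 322.22222
Weighted sum = 170×1123 + 185×1223 + 370×661 + 470×111 + 175×1160 + 175×784 + 480×85 + 415×304 + 460×290
  = 1354465
Sum of weights = 5741
Weighted mean = 1354465 / 5741 = 235.92841
Difference (weighted minus unweighted) = -86.293813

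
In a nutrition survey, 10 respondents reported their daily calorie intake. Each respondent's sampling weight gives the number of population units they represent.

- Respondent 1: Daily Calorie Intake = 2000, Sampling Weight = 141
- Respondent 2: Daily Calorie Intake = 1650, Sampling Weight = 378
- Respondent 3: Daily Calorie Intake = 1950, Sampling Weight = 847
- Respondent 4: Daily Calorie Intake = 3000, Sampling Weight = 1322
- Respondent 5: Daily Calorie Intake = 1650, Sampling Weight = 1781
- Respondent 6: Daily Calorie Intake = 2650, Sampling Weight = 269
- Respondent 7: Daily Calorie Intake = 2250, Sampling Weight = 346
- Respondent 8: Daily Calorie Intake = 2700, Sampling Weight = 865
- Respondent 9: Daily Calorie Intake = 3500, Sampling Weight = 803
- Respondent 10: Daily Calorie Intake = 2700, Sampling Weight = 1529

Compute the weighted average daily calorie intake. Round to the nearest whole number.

2443

Weighted sum = 20227650
Sum of weights = 141 + 378 + 847 + 1322 + 1781 + 269 + 346 + 865 + 803 + 1529 = 8281
Weighted mean = 20227650 / 8281 = 2442.6579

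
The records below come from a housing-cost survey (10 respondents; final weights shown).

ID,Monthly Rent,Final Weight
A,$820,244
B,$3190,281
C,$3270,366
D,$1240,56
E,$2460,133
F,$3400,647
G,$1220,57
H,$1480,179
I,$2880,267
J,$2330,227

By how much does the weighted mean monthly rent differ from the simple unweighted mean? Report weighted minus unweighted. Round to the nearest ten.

430

Unweighted sum = 820 + 3190 + 3270 + 1240 + 2460 + 3400 + 1220 + 1480 + 2880 + 2330 = 22290
Unweighted mean = 22290 / 10 = 2229
Weighted sum = 820×244 + 3190×281 + 3270×366 + 1240×56 + 2460×133 + 3400×647 + 1220×57 + 1480×179 + 2880×267 + 2330×227
  = 200080 + 896390 + 1196820 + 69440 + 327180 + 2199800 + 69540 + 264920 + 768960 + 528910 = 6522040
Sum of weights = 244 + 281 + 366 + 56 + 133 + 647 + 57 + 179 + 267 + 227 = 2457
Weighted mean = 6522040 / 2457 = 2654.4729
Difference (weighted minus unweighted) = 425.47293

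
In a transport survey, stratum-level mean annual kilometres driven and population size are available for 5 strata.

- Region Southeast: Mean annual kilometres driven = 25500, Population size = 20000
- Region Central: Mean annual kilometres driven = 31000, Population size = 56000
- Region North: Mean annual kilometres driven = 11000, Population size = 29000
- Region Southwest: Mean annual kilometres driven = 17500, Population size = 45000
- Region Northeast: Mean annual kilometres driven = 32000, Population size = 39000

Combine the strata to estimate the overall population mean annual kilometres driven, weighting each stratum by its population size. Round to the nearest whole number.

Σ Nₕ·x̄ₕ = 25500×20000 + 31000×56000 + 11000×29000 + 17500×45000 + 32000×39000
  = 510000000 + 1736000000 + 319000000 + 787500000 + 1248000000 = 4600500000
Σ Nₕ = 20000 + 56000 + 29000 + 45000 + 39000 = 189000
Overall mean = 4600500000 / 189000 = 24341.27

24341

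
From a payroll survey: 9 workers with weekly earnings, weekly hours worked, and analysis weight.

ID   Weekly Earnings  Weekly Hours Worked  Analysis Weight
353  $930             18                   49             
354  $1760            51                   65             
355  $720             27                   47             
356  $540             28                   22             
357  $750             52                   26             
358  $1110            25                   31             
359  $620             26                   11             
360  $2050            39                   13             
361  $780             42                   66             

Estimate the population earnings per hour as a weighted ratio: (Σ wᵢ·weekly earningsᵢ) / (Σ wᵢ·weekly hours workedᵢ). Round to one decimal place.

Σ wᵢ·y = 344550
Σ wᵢ·x = 18×49 + 51×65 + 27×47 + 28×22 + 52×26 + 25×31 + 26×11 + 39×13 + 42×66
  = 11774
Ratio = 344550 / 11774 = 29.263632

29.3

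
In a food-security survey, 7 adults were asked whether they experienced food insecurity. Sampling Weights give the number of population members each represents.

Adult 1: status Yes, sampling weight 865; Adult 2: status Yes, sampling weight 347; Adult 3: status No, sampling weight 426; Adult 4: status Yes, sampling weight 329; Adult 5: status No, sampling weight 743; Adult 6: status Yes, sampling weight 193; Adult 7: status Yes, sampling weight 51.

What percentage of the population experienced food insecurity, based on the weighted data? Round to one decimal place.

Sum of weights for 'Yes' = 865 + 347 + 329 + 193 + 51 = 1785
Total weight = 865 + 347 + 426 + 329 + 743 + 193 + 51 = 2954
Weighted proportion = 1785 / 2954 = 0.6042654 → 60.42654%

60.4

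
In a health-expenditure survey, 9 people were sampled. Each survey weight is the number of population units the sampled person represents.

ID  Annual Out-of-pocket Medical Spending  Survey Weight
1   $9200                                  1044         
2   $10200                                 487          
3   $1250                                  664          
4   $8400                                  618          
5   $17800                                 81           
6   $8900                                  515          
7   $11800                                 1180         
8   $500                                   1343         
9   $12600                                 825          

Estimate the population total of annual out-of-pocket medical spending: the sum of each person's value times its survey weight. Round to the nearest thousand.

51609000

Weighted total = 9200×1044 + 10200×487 + 1250×664 + 8400×618 + 17800×81 + 8900×515 + 11800×1180 + 500×1343 + 12600×825
  = 51609200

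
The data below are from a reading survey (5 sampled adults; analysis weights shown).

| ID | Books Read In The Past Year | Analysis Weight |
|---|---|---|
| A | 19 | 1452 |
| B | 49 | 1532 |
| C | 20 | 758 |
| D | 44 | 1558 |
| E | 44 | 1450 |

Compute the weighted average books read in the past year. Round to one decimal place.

Weighted sum = 19×1452 + 49×1532 + 20×758 + 44×1558 + 44×1450
  = 27588 + 75068 + 15160 + 68552 + 63800 = 250168
Sum of weights = 1452 + 1532 + 758 + 1558 + 1450 = 6750
Weighted mean = 250168 / 6750 = 37.061926

37.1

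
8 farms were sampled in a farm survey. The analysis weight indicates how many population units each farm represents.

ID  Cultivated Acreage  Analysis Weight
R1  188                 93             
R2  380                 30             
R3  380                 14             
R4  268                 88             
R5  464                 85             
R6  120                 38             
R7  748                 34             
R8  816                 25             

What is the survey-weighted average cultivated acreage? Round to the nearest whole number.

363

Weighted sum = 147620
Sum of weights = 93 + 30 + 14 + 88 + 85 + 38 + 34 + 25 = 407
Weighted mean = 147620 / 407 = 362.7027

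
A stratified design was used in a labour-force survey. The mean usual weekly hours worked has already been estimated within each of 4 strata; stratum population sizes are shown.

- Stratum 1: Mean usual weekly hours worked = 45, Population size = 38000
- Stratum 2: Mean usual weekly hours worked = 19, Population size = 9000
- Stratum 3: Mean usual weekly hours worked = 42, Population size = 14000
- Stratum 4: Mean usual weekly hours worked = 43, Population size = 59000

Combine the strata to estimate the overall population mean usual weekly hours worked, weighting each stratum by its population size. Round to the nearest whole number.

42

Σ Nₕ·x̄ₕ = 45×38000 + 19×9000 + 42×14000 + 43×59000
  = 5006000
Σ Nₕ = 38000 + 9000 + 14000 + 59000 = 120000
Overall mean = 5006000 / 120000 = 41.716667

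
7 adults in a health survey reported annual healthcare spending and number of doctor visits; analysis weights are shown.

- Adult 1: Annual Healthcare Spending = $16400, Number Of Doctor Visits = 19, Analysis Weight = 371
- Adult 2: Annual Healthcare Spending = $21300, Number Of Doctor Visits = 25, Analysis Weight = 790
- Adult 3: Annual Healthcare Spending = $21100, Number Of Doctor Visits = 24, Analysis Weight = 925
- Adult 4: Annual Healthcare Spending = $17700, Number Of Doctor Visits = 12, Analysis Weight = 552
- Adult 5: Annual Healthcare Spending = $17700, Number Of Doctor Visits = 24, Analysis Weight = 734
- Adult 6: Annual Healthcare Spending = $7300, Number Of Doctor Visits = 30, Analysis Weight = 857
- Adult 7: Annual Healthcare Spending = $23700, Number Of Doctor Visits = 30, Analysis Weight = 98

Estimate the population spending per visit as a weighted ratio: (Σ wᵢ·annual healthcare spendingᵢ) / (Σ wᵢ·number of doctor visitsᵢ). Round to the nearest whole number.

Σ wᵢ·y = 16400×371 + 21300×790 + 21100×925 + 17700×552 + 17700×734 + 7300×857 + 23700×98
  = 6084400 + 16827000 + 19517500 + 9770400 + 12991800 + 6256100 + 2322600 = 73769800
Σ wᵢ·x = 19×371 + 25×790 + 24×925 + 12×552 + 24×734 + 30×857 + 30×98
  = 101889
Ratio = 73769800 / 101889 = 724.02124

724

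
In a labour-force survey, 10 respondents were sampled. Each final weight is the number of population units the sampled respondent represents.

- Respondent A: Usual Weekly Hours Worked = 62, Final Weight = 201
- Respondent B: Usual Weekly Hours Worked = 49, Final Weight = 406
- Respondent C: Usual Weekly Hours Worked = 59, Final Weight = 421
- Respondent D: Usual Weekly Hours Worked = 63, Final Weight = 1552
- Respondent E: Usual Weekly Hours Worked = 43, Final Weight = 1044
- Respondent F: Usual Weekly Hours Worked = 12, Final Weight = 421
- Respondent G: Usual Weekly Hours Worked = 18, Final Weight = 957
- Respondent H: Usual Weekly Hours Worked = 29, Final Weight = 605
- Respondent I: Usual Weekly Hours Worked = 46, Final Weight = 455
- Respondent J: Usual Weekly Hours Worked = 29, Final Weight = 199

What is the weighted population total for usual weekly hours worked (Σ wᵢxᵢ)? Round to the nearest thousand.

Weighted total = 62×201 + 49×406 + 59×421 + 63×1552 + 43×1044 + 12×421 + 18×957 + 29×605 + 46×455 + 29×199
  = 266387

266000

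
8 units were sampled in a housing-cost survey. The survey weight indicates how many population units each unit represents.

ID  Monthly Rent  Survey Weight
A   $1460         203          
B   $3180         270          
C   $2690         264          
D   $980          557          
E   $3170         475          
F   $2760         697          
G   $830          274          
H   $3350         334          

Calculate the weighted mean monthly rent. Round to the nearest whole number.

Weighted sum = 1460×203 + 3180×270 + 2690×264 + 980×557 + 3170×475 + 2760×697 + 830×274 + 3350×334
  = 296380 + 858600 + 710160 + 545860 + 1505750 + 1923720 + 227420 + 1118900 = 7186790
Sum of weights = 203 + 270 + 264 + 557 + 475 + 697 + 274 + 334 = 3074
Weighted mean = 7186790 / 3074 = 2337.9278

2338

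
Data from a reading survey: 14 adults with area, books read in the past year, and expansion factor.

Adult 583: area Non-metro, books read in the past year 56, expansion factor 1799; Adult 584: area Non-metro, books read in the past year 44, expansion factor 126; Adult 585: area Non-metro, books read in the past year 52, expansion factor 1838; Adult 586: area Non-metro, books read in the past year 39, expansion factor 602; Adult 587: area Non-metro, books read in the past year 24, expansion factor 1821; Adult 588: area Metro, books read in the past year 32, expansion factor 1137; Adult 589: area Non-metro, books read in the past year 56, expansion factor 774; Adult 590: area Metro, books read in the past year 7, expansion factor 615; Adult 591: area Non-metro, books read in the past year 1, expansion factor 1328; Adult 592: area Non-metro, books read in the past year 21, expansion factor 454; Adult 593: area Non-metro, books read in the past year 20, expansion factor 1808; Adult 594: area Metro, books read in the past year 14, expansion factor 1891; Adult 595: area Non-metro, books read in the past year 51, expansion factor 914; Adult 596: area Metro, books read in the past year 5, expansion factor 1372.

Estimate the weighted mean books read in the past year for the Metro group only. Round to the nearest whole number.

15

Metro rows: 588, 590, 594, 596
Weighted sum = 32×1137 + 7×615 + 14×1891 + 5×1372
  = 36384 + 4305 + 26474 + 6860 = 74023
Sum of weights = 1137 + 615 + 1891 + 1372 = 5015
Weighted mean = 74023 / 5015 = 14.760319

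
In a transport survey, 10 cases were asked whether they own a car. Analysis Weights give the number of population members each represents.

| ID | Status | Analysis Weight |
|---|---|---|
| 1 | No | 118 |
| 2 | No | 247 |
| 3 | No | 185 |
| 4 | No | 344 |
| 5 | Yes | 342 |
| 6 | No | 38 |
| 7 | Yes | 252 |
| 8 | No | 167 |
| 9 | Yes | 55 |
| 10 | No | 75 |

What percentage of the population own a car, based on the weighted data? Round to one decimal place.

35.6

Sum of weights for 'Yes' = 342 + 252 + 55 = 649
Total weight = 118 + 247 + 185 + 344 + 342 + 38 + 252 + 167 + 55 + 75 = 1823
Weighted proportion = 649 / 1823 = 0.35600658 → 35.600658%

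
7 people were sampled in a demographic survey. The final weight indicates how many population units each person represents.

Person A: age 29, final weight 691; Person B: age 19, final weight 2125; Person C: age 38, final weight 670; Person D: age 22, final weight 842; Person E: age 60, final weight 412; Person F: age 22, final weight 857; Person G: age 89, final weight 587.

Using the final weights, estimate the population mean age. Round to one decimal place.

Weighted sum = 29×691 + 19×2125 + 38×670 + 22×842 + 60×412 + 22×857 + 89×587
  = 20039 + 40375 + 25460 + 18524 + 24720 + 18854 + 52243 = 200215
Sum of weights = 6184
Weighted mean = 200215 / 6184 = 32.376294

32.4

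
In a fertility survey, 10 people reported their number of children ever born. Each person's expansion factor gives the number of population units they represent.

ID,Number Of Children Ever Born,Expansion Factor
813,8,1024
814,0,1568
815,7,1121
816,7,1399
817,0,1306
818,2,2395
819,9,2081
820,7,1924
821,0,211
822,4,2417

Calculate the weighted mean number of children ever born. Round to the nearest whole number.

5

Weighted sum = 8×1024 + 0×1568 + 7×1121 + 7×1399 + 0×1306 + 2×2395 + 9×2081 + 7×1924 + 0×211 + 4×2417
  = 8192 + 0 + 7847 + 9793 + 0 + 4790 + 18729 + 13468 + 0 + 9668 = 72487
Sum of weights = 1024 + 1568 + 1121 + 1399 + 1306 + 2395 + 2081 + 1924 + 211 + 2417 = 15446
Weighted mean = 72487 / 15446 = 4.6929302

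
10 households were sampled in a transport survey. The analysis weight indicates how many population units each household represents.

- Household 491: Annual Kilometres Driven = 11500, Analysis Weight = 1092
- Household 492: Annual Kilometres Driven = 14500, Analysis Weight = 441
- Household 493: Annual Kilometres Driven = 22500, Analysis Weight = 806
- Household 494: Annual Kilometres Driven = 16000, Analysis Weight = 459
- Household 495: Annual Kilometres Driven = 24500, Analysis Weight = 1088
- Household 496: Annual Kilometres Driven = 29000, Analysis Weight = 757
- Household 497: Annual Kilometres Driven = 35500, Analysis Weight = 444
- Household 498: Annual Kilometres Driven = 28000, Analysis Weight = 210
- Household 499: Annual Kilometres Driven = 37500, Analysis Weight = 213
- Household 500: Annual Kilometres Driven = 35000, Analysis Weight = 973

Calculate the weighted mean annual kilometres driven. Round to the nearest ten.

24170

Weighted sum = 156725000
Sum of weights = 1092 + 441 + 806 + 459 + 1088 + 757 + 444 + 210 + 213 + 973 = 6483
Weighted mean = 156725000 / 6483 = 24174.765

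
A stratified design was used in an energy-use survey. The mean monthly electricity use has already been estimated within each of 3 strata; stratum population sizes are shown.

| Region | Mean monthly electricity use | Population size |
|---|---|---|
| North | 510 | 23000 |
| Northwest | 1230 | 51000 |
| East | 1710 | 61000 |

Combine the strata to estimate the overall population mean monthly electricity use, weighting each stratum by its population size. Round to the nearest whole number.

Σ Nₕ·x̄ₕ = 510×23000 + 1230×51000 + 1710×61000
  = 11730000 + 62730000 + 104310000 = 178770000
Σ Nₕ = 135000
Overall mean = 178770000 / 135000 = 1324.2222

1324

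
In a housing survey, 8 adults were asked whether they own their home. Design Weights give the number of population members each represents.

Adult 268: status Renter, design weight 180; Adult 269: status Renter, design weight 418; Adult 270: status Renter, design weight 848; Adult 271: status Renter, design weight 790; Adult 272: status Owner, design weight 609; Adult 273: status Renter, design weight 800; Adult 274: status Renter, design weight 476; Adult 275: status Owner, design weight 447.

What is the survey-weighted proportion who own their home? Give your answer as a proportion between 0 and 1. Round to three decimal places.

0.231

Sum of weights for 'Owner' = 609 + 447 = 1056
Total weight = 180 + 418 + 848 + 790 + 609 + 800 + 476 + 447 = 4568
Weighted proportion = 1056 / 4568 = 0.23117338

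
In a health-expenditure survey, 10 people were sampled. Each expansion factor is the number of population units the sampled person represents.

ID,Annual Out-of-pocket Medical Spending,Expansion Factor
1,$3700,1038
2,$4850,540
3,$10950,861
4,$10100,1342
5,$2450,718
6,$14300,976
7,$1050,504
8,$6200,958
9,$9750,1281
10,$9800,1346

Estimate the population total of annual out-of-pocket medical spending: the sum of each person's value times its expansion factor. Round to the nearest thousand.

Weighted total = 3700×1038 + 4850×540 + 10950×861 + 10100×1342 + 2450×718 + 14300×976 + 1050×504 + 6200×958 + 9750×1281 + 9800×1346
  = 3840600 + 2619000 + 9427950 + 13554200 + 1759100 + 13956800 + 529200 + 5939600 + 12489750 + 13190800 = 77307000

77307000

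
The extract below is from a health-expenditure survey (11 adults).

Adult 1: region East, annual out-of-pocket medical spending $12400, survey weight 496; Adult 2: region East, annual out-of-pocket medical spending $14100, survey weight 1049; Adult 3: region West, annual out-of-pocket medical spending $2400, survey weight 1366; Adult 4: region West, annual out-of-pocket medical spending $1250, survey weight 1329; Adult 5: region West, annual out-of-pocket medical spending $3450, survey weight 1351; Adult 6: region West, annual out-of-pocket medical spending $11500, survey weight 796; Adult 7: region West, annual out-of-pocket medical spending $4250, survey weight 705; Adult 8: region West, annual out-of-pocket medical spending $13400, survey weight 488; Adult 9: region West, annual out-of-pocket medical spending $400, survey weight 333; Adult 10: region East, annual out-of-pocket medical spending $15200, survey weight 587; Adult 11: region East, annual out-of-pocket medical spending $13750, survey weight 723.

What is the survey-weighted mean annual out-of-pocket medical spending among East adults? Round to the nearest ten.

East rows: 1, 2, 10, 11
Weighted sum = 12400×496 + 14100×1049 + 15200×587 + 13750×723
  = 39804950
Sum of weights = 496 + 1049 + 587 + 723 = 2855
Weighted mean = 39804950 / 2855 = 13942.189

13940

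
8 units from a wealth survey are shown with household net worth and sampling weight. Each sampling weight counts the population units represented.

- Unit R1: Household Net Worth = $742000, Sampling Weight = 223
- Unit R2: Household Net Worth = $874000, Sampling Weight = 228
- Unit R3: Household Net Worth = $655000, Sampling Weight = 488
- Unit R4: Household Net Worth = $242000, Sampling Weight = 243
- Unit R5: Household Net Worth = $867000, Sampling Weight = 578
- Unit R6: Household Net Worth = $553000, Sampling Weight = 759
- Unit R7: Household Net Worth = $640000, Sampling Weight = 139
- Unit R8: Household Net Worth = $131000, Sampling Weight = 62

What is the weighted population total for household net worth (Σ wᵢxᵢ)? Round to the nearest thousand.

Weighted total = 742000×223 + 874000×228 + 655000×488 + 242000×243 + 867000×578 + 553000×759 + 640000×139 + 131000×62
  = 165466000 + 199272000 + 319640000 + 58806000 + 501126000 + 419727000 + 88960000 + 8122000 = 1761119000

1761119000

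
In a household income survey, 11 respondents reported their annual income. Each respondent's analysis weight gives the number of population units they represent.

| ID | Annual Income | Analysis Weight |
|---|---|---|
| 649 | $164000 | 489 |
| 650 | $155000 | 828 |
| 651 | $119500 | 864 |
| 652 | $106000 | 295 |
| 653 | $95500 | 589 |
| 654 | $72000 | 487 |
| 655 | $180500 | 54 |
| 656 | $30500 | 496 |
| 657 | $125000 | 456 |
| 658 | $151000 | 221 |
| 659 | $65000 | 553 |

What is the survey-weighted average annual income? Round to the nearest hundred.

Weighted sum = 164000×489 + 155000×828 + 119500×864 + 106000×295 + 95500×589 + 72000×487 + 180500×54 + 30500×496 + 125000×456 + 151000×221 + 65000×553
  = 80196000 + 128340000 + 103248000 + 31270000 + 56249500 + 35064000 + 9747000 + 15128000 + 57000000 + 33371000 + 35945000 = 585558500
Sum of weights = 5332
Weighted mean = 585558500 / 5332 = 109819.67

109800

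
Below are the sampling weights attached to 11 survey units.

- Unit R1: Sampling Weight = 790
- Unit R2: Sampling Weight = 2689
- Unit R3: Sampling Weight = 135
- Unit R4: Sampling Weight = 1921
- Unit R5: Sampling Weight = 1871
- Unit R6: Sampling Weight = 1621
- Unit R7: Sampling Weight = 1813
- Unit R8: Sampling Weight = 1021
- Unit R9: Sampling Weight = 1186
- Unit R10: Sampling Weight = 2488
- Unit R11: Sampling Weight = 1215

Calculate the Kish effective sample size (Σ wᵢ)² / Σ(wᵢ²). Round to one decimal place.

Σ wᵢ = 16750
Σ wᵢ² = 31093944
n_eff = 16750² / 31093944 = 280562500 / 31093944 = 9.0230593

9.0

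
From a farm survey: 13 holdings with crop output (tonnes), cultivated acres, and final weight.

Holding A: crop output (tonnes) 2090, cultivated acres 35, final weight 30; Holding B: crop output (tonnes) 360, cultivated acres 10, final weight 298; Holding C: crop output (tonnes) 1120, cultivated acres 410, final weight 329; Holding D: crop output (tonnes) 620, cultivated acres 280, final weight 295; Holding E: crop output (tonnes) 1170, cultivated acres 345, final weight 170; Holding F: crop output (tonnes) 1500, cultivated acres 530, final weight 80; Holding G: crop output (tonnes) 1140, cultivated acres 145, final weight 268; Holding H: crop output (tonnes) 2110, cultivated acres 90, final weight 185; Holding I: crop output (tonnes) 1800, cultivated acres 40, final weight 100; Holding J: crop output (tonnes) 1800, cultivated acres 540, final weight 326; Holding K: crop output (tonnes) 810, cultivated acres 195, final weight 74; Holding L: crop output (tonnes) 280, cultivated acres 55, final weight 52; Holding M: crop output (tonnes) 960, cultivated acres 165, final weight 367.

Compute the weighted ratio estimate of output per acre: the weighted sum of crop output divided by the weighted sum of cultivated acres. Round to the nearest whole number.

Σ wᵢ·y = 2929750
Σ wᵢ·x = 635965
Ratio = 2929750 / 635965 = 4.6067787

5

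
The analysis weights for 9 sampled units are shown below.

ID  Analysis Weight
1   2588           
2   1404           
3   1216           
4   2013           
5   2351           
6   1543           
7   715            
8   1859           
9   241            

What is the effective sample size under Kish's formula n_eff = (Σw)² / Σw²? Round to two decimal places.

7.43

Σ wᵢ = 2588 + 1404 + 1216 + 2013 + 2351 + 1543 + 715 + 1859 + 241 = 13930
Σ wᵢ² = 6697744 + 1971216 + 1478656 + 4052169 + 5527201 + 2380849 + 511225 + 3455881 + 58081 = 26133022
n_eff = 13930² / 26133022 = 194044900 / 26133022 = 7.425276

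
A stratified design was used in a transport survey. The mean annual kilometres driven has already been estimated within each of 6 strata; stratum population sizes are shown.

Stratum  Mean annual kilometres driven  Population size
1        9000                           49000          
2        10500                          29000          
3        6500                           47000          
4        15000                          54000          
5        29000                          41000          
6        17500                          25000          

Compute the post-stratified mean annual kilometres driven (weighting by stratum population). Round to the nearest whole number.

Σ Nₕ·x̄ₕ = 9000×49000 + 10500×29000 + 6500×47000 + 15000×54000 + 29000×41000 + 17500×25000
  = 3487500000
Σ Nₕ = 49000 + 29000 + 47000 + 54000 + 41000 + 25000 = 245000
Overall mean = 3487500000 / 245000 = 14234.694

14235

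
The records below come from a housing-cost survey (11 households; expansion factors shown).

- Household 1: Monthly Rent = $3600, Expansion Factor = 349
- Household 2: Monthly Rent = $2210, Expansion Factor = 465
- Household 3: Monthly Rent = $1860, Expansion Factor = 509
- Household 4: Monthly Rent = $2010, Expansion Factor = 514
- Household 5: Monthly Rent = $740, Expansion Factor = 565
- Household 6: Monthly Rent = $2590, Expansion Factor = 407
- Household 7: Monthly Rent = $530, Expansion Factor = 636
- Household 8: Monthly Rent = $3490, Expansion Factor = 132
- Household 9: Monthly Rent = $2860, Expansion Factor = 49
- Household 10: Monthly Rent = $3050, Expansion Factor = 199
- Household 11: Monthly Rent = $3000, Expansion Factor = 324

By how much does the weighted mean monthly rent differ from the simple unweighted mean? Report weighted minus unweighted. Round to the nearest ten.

Unweighted sum = 3600 + 2210 + 1860 + 2010 + 740 + 2590 + 530 + 3490 + 2860 + 3050 + 3000 = 25940
Unweighted mean = 25940 / 11 = 2358.1818
Weighted sum = 3600×349 + 2210×465 + 1860×509 + 2010×514 + 740×565 + 2590×407 + 530×636 + 3490×132 + 2860×49 + 3050×199 + 3000×324
  = 8253010
Sum of weights = 4149
Weighted mean = 8253010 / 4149 = 1989.1564
Difference (weighted minus unweighted) = -369.02539

-370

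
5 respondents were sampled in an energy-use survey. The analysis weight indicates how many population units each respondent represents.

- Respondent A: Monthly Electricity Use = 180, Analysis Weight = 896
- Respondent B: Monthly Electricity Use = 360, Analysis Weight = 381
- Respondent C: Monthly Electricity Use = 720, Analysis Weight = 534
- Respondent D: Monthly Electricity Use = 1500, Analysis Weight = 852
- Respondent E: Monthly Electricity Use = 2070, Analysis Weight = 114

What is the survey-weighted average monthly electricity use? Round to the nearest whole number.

791

Weighted sum = 180×896 + 360×381 + 720×534 + 1500×852 + 2070×114
  = 2196900
Sum of weights = 896 + 381 + 534 + 852 + 114 = 2777
Weighted mean = 2196900 / 2777 = 791.10551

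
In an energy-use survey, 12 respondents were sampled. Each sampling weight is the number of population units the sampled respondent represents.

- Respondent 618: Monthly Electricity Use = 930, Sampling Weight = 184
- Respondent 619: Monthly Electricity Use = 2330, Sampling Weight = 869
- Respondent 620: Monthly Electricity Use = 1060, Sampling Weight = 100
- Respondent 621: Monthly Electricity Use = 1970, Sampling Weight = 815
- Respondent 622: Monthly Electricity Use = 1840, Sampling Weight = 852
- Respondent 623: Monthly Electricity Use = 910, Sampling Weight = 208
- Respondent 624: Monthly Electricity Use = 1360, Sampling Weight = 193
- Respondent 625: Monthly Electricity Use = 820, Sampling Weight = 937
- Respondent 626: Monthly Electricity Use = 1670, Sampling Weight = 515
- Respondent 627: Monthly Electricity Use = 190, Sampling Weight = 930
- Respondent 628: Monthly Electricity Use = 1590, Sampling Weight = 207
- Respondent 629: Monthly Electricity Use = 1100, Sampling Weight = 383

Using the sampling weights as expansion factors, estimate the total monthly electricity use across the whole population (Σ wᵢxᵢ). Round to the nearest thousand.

Weighted total = 930×184 + 2330×869 + 1060×100 + 1970×815 + 1840×852 + 910×208 + 1360×193 + 820×937 + 1670×515 + 190×930 + 1590×207 + 1100×383
  = 171120 + 2024770 + 106000 + 1605550 + 1567680 + 189280 + 262480 + 768340 + 860050 + 176700 + 329130 + 421300 = 8482400

8482000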